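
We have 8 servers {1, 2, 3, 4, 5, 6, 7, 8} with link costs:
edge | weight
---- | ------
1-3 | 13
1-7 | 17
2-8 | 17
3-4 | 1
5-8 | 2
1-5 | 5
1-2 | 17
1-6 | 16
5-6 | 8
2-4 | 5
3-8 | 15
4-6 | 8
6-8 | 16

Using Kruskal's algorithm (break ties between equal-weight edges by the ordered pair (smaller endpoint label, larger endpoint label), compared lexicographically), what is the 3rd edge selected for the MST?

Kruskal's algorithm — process edges by increasing weight (ties by edge label):
3-4 (1): add — endpoints in different components.
5-8 (2): add — endpoints in different components.
1-5 (5): add — endpoints in different components.
2-4 (5): add — endpoints in different components.
4-6 (8): add — endpoints in different components.
5-6 (8): add — endpoints in different components.
1-3 (13): skip — 1 and 3 already connected.
3-8 (15): skip — 3 and 8 already connected.
1-6 (16): skip — 1 and 6 already connected.
6-8 (16): skip — 6 and 8 already connected.
1-2 (17): skip — 1 and 2 already connected.
1-7 (17): add — endpoints in different components.
The 3rd edge added is 1-5.

1-5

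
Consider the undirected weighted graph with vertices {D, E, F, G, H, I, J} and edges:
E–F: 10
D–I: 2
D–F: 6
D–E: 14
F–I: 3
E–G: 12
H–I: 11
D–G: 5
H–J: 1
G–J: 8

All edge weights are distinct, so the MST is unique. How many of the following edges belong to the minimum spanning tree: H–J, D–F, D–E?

1

Kruskal: consider edges lightest-first.
H–J (1): add. Components now {D} {E} {F} {G} {H,J} {I}
D–I (2): add. Components now {D,I} {E} {F} {G} {H,J}
F–I (3): add. Components now {D,F,I} {E} {G} {H,J}
D–G (5): add. Components now {D,F,G,I} {E} {H,J}
D–F (6): skip — D and F already connected.
G–J (8): add. Components now {D,F,G,H,I,J} {E}
E–F (10): add. Components now {D,E,F,G,H,I,J}
MST edge set: {H–J, D–I, F–I, D–G, G–J, E–F}.
Of the listed edges, {H–J} are in the MST → 1.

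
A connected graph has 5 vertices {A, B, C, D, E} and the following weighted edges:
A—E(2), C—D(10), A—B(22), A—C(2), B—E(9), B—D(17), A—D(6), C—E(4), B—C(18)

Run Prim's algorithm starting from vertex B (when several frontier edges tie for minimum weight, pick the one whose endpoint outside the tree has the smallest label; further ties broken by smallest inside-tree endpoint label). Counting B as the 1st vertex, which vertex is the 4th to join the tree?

Prim's algorithm from B:
Step 1: frontier [B—E 9, B—D 17, B—C 18, A—B 22] → take B—E (9); add E.
Step 2: frontier [B—D 17, B—C 18, A—B 22, A—E 2, C—E 4] → take A—E (2); add A.
Step 3: frontier [A—C 2, A—D 6, B—D 17, B—C 18, C—E 4] → take A—C (2); add C.
Step 4: frontier [A—D 6, B—D 17, C—D 10] → take A—D (6); add D.
Vertex order: B, E, A, C, D. The 4th vertex is C.

C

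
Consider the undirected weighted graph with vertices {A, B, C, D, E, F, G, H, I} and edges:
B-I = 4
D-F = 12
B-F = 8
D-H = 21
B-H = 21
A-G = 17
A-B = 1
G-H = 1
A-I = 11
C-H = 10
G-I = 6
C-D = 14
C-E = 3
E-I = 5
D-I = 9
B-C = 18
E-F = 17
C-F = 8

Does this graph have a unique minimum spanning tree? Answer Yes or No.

Kruskal: consider edges lightest-first.
A-B (1): add — endpoints in different components.
G-H (1): add — endpoints in different components.
C-E (3): add — endpoints in different components.
B-I (4): add — endpoints in different components.
E-I (5): add — endpoints in different components.
G-I (6): add — endpoints in different components.
B-F (8): add — endpoints in different components.
C-F (8): skip — C and F already connected.
D-I (9): add — endpoints in different components.
Non-tree edge C-F has weight 8, equal to the heaviest edge on its tree cycle — swapping gives another MST of the same weight. Not unique.

No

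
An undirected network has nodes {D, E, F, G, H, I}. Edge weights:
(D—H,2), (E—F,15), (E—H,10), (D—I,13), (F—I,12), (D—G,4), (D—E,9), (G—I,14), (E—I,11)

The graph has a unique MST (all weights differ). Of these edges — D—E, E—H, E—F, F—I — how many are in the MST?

Kruskal: consider edges lightest-first.
D—H (2): add — endpoints in different components.
D—G (4): add — endpoints in different components.
D—E (9): add — endpoints in different components.
E—H (10): skip — E and H already connected.
E—I (11): add — endpoints in different components.
F—I (12): add — endpoints in different components.
MST edge set: {D—H, D—G, D—E, E—I, F—I}.
Of the listed edges, {D—E, F—I} are in the MST → 2.

2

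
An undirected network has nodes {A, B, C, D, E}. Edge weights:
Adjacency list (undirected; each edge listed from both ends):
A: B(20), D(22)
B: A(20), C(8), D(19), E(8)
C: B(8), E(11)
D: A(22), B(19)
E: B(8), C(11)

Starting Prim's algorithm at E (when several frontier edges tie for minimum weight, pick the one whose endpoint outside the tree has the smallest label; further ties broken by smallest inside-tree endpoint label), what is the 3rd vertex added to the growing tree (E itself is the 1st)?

C

Prim's algorithm from E:
Step 1: cheapest edge leaving the tree is B E (8); add B.
Step 2: cheapest edge leaving the tree is B C (8); add C.
Step 3: cheapest edge leaving the tree is B D (19); add D.
Step 4: cheapest edge leaving the tree is A B (20); add A.
Vertex order: E, B, C, D, A. The 3rd vertex is C.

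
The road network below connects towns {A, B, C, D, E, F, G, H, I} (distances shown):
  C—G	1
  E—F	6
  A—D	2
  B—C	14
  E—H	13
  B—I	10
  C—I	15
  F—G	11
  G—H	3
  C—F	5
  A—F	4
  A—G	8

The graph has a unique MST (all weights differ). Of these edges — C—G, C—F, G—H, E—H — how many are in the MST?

Kruskal: consider edges lightest-first.
C—G (1): add — endpoints in different components.
A—D (2): add — endpoints in different components.
G—H (3): add — endpoints in different components.
A—F (4): add — endpoints in different components.
C—F (5): add — endpoints in different components.
E—F (6): add — endpoints in different components.
A—G (8): skip — A and G already connected.
B—I (10): add — endpoints in different components.
F—G (11): skip — F and G already connected.
E—H (13): skip — E and H already connected.
B—C (14): add — endpoints in different components.
MST edge set: {C—G, A—D, G—H, A—F, C—F, E—F, B—I, B—C}.
Of the listed edges, {C—G, C—F, G—H} are in the MST → 3.

3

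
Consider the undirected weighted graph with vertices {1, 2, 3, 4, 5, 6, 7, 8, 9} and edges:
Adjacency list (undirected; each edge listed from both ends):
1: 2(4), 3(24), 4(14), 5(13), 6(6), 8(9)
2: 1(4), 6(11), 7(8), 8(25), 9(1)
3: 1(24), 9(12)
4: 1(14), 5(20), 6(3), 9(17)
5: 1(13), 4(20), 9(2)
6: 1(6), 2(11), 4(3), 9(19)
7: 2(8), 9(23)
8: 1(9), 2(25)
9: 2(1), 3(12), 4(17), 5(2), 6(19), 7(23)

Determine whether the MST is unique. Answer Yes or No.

Kruskal's algorithm — process edges by increasing weight (ties by edge label):
2 9 (1): add — endpoints in different components.
5 9 (2): add — endpoints in different components.
4 6 (3): add — endpoints in different components.
1 2 (4): add — endpoints in different components.
1 6 (6): add — endpoints in different components.
2 7 (8): add — endpoints in different components.
1 8 (9): add — endpoints in different components.
2 6 (11): skip — 2 and 6 already connected.
3 9 (12): add — endpoints in different components.
Every non-tree edge has weight strictly greater than the heaviest edge on the tree path between its endpoints, so the MST is unique.

Yes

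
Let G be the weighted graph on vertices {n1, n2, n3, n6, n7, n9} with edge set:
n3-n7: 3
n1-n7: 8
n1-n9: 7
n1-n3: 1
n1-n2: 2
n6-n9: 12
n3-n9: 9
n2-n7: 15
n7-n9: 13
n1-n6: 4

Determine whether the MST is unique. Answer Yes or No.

Yes

Sort edges by weight, then run Kruskal:
n1-n3 (1): add — endpoints in different components.
n1-n2 (2): add — endpoints in different components.
n3-n7 (3): add — endpoints in different components.
n1-n6 (4): add — endpoints in different components.
n1-n9 (7): add — endpoints in different components.
Every non-tree edge has weight strictly greater than the heaviest edge on the tree path between its endpoints, so the MST is unique.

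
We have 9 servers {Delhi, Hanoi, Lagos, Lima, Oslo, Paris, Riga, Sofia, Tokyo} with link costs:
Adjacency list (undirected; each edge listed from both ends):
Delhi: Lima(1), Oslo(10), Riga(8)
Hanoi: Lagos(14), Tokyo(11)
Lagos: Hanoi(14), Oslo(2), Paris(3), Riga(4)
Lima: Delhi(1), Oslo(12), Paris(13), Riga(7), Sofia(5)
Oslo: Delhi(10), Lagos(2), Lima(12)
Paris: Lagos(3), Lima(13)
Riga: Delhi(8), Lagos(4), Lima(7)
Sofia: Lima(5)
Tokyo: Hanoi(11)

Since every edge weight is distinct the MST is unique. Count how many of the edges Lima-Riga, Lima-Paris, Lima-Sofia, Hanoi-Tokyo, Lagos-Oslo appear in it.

Kruskal: consider edges lightest-first.
Delhi-Lima (1): add — endpoints in different components.
Lagos-Oslo (2): add — endpoints in different components.
Lagos-Paris (3): add — endpoints in different components.
Lagos-Riga (4): add — endpoints in different components.
Lima-Sofia (5): add — endpoints in different components.
Lima-Riga (7): add — endpoints in different components.
Delhi-Riga (8): skip — Delhi and Riga already connected.
Delhi-Oslo (10): skip — Oslo and Delhi already connected.
Hanoi-Tokyo (11): add — endpoints in different components.
Lima-Oslo (12): skip — Oslo and Lima already connected.
Lima-Paris (13): skip — Paris and Lima already connected.
Hanoi-Lagos (14): add — endpoints in different components.
MST edge set: {Delhi-Lima, Lagos-Oslo, Lagos-Paris, Lagos-Riga, Lima-Sofia, Lima-Riga, Hanoi-Tokyo, Hanoi-Lagos}.
Of the listed edges, {Lima-Riga, Lima-Sofia, Hanoi-Tokyo, Lagos-Oslo} are in the MST → 4.

4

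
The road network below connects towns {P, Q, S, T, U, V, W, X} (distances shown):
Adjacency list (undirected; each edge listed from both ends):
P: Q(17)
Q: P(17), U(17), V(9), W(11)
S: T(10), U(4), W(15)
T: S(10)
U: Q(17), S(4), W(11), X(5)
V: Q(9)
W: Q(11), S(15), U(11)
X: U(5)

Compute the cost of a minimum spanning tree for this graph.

Kruskal: consider edges lightest-first.
S-U (4): add — endpoints in different components.
U-X (5): add — endpoints in different components.
Q-V (9): add — endpoints in different components.
S-T (10): add — endpoints in different components.
Q-W (11): add — endpoints in different components.
U-W (11): add — endpoints in different components.
S-W (15): skip — W and S already connected.
P-Q (17): add — endpoints in different components.
MST edges: S-U, U-X, Q-V, S-T, Q-W, U-W, P-Q; total weight 4+5+9+10+11+11+17 = 67.

67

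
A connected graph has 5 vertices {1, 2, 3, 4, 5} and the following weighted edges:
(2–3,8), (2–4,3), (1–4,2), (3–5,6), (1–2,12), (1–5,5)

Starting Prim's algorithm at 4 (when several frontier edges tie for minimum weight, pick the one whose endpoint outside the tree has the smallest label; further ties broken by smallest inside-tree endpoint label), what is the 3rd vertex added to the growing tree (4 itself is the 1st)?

2

Prim, starting at 4.
Step 1: cheapest edge leaving the tree is 1–4 (2); add 1.
Step 2: cheapest edge leaving the tree is 2–4 (3); add 2.
Step 3: cheapest edge leaving the tree is 1–5 (5); add 5.
Step 4: cheapest edge leaving the tree is 3–5 (6); add 3.
Vertex order: 4, 1, 2, 5, 3. The 3rd vertex is 2.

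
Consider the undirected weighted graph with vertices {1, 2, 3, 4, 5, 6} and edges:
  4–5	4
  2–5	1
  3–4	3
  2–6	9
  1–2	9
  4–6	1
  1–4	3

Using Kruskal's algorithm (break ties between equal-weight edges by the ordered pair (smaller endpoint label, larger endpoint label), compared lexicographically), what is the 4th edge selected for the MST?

Kruskal: consider edges lightest-first.
2–5 (1): add. Components now {1} {2,5} {3} {4} {6}
4–6 (1): add. Components now {1} {2,5} {3} {4,6}
1–4 (3): add. Components now {1,4,6} {2,5} {3}
3–4 (3): add. Components now {1,3,4,6} {2,5}
4–5 (4): add. Components now {1,2,3,4,5,6}
The 4th edge added is 3–4.

3-4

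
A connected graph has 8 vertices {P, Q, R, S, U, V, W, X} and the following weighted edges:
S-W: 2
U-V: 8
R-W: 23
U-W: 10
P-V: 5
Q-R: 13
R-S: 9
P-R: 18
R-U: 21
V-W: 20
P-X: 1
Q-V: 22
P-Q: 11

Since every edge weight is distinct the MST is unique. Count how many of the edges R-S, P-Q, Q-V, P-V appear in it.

Kruskal: consider edges lightest-first.
P-X (1): add — endpoints in different components.
S-W (2): add — endpoints in different components.
P-V (5): add — endpoints in different components.
U-V (8): add — endpoints in different components.
R-S (9): add — endpoints in different components.
U-W (10): add — endpoints in different components.
P-Q (11): add — endpoints in different components.
MST edge set: {P-X, S-W, P-V, U-V, R-S, U-W, P-Q}.
Of the listed edges, {R-S, P-Q, P-V} are in the MST → 3.

3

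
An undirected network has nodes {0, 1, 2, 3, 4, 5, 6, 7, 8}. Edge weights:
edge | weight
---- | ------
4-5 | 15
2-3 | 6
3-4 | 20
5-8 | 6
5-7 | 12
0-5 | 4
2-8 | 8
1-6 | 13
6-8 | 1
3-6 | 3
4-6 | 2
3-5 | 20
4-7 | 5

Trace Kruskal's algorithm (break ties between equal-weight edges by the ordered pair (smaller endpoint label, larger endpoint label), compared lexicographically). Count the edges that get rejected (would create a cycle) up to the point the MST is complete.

Kruskal's algorithm — process edges by increasing weight (ties by edge label):
6-8 (1): add — endpoints in different components.
4-6 (2): add — endpoints in different components.
3-6 (3): add — endpoints in different components.
0-5 (4): add — endpoints in different components.
4-7 (5): add — endpoints in different components.
2-3 (6): add — endpoints in different components.
5-8 (6): add — endpoints in different components.
2-8 (8): skip — 2 and 8 already connected.
5-7 (12): skip — 5 and 7 already connected.
1-6 (13): add — endpoints in different components.
Edges rejected before the tree was complete: 2.

2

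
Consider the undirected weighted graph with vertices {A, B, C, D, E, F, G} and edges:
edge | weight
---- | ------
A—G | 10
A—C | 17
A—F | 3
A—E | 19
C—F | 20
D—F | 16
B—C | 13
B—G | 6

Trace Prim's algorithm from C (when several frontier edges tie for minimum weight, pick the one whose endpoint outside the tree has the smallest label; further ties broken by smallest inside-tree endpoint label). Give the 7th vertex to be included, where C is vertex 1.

E

Prim's algorithm from C:
Step 1: frontier [B—C 13, A—C 17, C—F 20] → take B—C (13); add B.
Step 2: frontier [B—G 6, A—C 17, C—F 20] → take B—G (6); add G.
Step 3: frontier [A—C 17, C—F 20, A—G 10] → take A—G (10); add A.
Step 4: frontier [A—F 3, A—E 19, C—F 20] → take A—F (3); add F.
Step 5: frontier [A—E 19, D—F 16] → take D—F (16); add D.
Step 6: frontier [A—E 19] → take A—E (19); add E.
Vertex order: C, B, G, A, F, D, E. The 7th vertex is E.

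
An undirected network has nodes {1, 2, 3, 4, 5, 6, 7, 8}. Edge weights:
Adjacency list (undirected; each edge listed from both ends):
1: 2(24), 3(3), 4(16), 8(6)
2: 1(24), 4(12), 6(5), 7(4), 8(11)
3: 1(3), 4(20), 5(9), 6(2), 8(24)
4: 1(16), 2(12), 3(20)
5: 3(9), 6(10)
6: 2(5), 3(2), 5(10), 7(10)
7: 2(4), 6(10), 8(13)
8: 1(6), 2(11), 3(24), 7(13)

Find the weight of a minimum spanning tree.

41

Kruskal: consider edges lightest-first.
3 6 (2): add — endpoints in different components.
1 3 (3): add — endpoints in different components.
2 7 (4): add — endpoints in different components.
2 6 (5): add — endpoints in different components.
1 8 (6): add — endpoints in different components.
3 5 (9): add — endpoints in different components.
5 6 (10): skip — 5 and 6 already connected.
6 7 (10): skip — 6 and 7 already connected.
2 8 (11): skip — 2 and 8 already connected.
2 4 (12): add — endpoints in different components.
MST edges: 3 6, 1 3, 2 7, 2 6, 1 8, 3 5, 2 4; total weight 2+3+4+5+6+9+12 = 41.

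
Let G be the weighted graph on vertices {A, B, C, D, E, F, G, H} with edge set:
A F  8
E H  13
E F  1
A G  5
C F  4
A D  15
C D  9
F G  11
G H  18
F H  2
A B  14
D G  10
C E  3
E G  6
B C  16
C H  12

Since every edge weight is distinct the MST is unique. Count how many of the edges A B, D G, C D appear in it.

2

Kruskal: consider edges lightest-first.
E F (1): add — endpoints in different components.
F H (2): add — endpoints in different components.
C E (3): add — endpoints in different components.
C F (4): skip — C and F already connected.
A G (5): add — endpoints in different components.
E G (6): add — endpoints in different components.
A F (8): skip — A and F already connected.
C D (9): add — endpoints in different components.
D G (10): skip — D and G already connected.
F G (11): skip — F and G already connected.
C H (12): skip — C and H already connected.
E H (13): skip — E and H already connected.
A B (14): add — endpoints in different components.
MST edge set: {E F, F H, C E, A G, E G, C D, A B}.
Of the listed edges, {A B, C D} are in the MST → 2.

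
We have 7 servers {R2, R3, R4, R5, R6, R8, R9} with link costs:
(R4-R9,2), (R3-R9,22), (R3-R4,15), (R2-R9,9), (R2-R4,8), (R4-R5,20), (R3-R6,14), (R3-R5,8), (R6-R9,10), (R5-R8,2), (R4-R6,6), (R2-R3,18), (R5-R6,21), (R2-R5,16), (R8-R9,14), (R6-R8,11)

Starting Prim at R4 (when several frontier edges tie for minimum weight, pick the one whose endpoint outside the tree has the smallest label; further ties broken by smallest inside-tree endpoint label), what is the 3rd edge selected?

R2-R4

Grow the tree from R4 using Prim:
Step 1: cheapest edge leaving the tree is R4-R9 (2); add R9.
Step 2: cheapest edge leaving the tree is R4-R6 (6); add R6.
Step 3: cheapest edge leaving the tree is R2-R4 (8); add R2.
Step 4: cheapest edge leaving the tree is R6-R8 (11); add R8.
Step 5: cheapest edge leaving the tree is R5-R8 (2); add R5.
Step 6: cheapest edge leaving the tree is R3-R5 (8); add R3.
The 3rd edge added is R2-R4.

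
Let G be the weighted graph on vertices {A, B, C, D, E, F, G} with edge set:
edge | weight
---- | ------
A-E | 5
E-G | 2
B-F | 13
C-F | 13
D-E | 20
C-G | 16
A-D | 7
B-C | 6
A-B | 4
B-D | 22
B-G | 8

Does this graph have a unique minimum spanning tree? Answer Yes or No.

No

Kruskal's algorithm — process edges by increasing weight (ties by edge label):
E-G (2): add — endpoints in different components.
A-B (4): add — endpoints in different components.
A-E (5): add — endpoints in different components.
B-C (6): add — endpoints in different components.
A-D (7): add — endpoints in different components.
B-G (8): skip — B and G already connected.
B-F (13): add — endpoints in different components.
Non-tree edge C-F has weight 13, equal to the heaviest edge on its tree cycle — swapping gives another MST of the same weight. Not unique.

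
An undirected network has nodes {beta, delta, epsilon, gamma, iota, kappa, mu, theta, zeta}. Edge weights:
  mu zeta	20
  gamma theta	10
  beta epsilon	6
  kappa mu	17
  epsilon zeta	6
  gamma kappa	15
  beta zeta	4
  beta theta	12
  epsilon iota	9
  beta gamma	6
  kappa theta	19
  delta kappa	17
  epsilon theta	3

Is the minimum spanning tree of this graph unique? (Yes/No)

Sort edges by weight, then run Kruskal:
epsilon theta (3): add — endpoints in different components.
beta zeta (4): add — endpoints in different components.
beta epsilon (6): add — endpoints in different components.
beta gamma (6): add — endpoints in different components.
epsilon zeta (6): skip — zeta and epsilon already connected.
epsilon iota (9): add — endpoints in different components.
gamma theta (10): skip — gamma and theta already connected.
beta theta (12): skip — theta and beta already connected.
gamma kappa (15): add — endpoints in different components.
delta kappa (17): add — endpoints in different components.
kappa mu (17): add — endpoints in different components.
Non-tree edge epsilon zeta has weight 6, equal to the heaviest edge on its tree cycle — swapping gives another MST of the same weight. Not unique.

No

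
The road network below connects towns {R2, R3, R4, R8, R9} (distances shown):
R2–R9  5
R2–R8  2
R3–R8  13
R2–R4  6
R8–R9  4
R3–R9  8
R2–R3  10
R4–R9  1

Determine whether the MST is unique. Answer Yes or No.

Kruskal: consider edges lightest-first.
R4–R9 (1): add — endpoints in different components.
R2–R8 (2): add — endpoints in different components.
R8–R9 (4): add — endpoints in different components.
R2–R9 (5): skip — R2 and R9 already connected.
R2–R4 (6): skip — R4 and R2 already connected.
R3–R9 (8): add — endpoints in different components.
Every non-tree edge has weight strictly greater than the heaviest edge on the tree path between its endpoints, so the MST is unique.

Yes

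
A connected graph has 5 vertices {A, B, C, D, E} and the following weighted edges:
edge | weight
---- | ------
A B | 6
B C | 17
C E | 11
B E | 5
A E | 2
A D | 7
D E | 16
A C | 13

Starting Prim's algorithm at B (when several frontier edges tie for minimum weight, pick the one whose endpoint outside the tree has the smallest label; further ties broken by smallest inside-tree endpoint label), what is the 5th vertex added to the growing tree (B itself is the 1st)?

C

Grow the tree from B using Prim:
Step 1: cheapest edge leaving the tree is B E (5); add E.
Step 2: cheapest edge leaving the tree is A E (2); add A.
Step 3: cheapest edge leaving the tree is A D (7); add D.
Step 4: cheapest edge leaving the tree is C E (11); add C.
Vertex order: B, E, A, D, C. The 5th vertex is C.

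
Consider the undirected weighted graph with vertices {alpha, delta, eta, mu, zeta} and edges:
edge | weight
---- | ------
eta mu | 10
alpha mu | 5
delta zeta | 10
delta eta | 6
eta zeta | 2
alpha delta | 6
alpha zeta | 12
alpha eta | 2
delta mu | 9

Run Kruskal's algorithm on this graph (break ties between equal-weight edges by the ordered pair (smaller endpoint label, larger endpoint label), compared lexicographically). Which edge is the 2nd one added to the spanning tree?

eta-zeta

Kruskal's algorithm — process edges by increasing weight (ties by edge label):
alpha eta (2): add. Components now {delta} {mu} {alpha,eta} {zeta}
eta zeta (2): add. Components now {delta} {mu} {alpha,eta,zeta}
alpha mu (5): add. Components now {delta} {alpha,eta,mu,zeta}
alpha delta (6): add. Components now {alpha,delta,eta,mu,zeta}
The 2nd edge added is eta zeta.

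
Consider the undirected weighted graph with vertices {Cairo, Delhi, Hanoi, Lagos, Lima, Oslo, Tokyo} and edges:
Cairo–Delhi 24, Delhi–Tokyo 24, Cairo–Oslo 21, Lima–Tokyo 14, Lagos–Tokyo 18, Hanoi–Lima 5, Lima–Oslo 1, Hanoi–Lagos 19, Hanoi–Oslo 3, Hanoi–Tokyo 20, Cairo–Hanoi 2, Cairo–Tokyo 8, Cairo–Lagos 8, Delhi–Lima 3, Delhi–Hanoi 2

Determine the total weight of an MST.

24

Prim's algorithm from Lima:
Step 1: cheapest edge leaving the tree is Lima–Oslo (1); add Oslo.
Step 2: cheapest edge leaving the tree is Delhi–Lima (3); add Delhi.
Step 3: cheapest edge leaving the tree is Delhi–Hanoi (2); add Hanoi.
Step 4: cheapest edge leaving the tree is Cairo–Hanoi (2); add Cairo.
Step 5: cheapest edge leaving the tree is Cairo–Lagos (8); add Lagos.
Step 6: cheapest edge leaving the tree is Cairo–Tokyo (8); add Tokyo.
MST edges: Lima–Oslo, Delhi–Lima, Delhi–Hanoi, Cairo–Hanoi, Cairo–Lagos, Cairo–Tokyo; total weight 1+3+2+2+8+8 = 24.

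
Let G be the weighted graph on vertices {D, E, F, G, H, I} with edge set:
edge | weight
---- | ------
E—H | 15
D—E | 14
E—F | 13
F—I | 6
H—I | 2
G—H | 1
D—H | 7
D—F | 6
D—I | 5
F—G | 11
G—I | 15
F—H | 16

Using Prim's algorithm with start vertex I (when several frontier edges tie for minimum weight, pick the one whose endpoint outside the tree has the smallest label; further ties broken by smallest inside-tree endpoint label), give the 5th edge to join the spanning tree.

Prim, starting at I.
Step 1: cheapest edge leaving the tree is H—I (2); add H.
Step 2: cheapest edge leaving the tree is G—H (1); add G.
Step 3: cheapest edge leaving the tree is D—I (5); add D.
Step 4: cheapest edge leaving the tree is D—F (6); add F.
Step 5: cheapest edge leaving the tree is E—F (13); add E.
The 5th edge added is E—F.

E-F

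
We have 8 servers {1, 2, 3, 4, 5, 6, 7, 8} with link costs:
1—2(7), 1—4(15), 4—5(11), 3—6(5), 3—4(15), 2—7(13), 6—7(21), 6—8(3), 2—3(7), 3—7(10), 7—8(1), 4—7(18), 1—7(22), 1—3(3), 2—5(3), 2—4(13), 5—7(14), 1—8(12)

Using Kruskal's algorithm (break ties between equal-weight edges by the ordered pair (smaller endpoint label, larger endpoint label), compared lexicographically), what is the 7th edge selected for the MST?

4-5

Kruskal: consider edges lightest-first.
7—8 (1): add — endpoints in different components.
1—3 (3): add — endpoints in different components.
2—5 (3): add — endpoints in different components.
6—8 (3): add — endpoints in different components.
3—6 (5): add — endpoints in different components.
1—2 (7): add — endpoints in different components.
2—3 (7): skip — 2 and 3 already connected.
3—7 (10): skip — 3 and 7 already connected.
4—5 (11): add — endpoints in different components.
The 7th edge added is 4—5.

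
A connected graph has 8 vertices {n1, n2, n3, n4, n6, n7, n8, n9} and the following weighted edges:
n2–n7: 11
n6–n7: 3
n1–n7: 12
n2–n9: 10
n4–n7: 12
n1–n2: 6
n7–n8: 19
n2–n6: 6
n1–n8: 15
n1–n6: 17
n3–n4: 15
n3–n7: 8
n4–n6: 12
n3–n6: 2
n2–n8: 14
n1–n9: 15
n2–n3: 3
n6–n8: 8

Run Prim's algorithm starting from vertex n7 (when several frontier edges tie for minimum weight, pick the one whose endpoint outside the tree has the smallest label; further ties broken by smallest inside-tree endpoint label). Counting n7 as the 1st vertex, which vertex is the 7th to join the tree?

Prim's algorithm from n7:
Step 1: cheapest edge leaving the tree is n6–n7 (3); add n6.
Step 2: cheapest edge leaving the tree is n3–n6 (2); add n3.
Step 3: cheapest edge leaving the tree is n2–n3 (3); add n2.
Step 4: cheapest edge leaving the tree is n1–n2 (6); add n1.
Step 5: cheapest edge leaving the tree is n6–n8 (8); add n8.
Step 6: cheapest edge leaving the tree is n2–n9 (10); add n9.
Step 7: cheapest edge leaving the tree is n4–n6 (12); add n4.
Vertex order: n7, n6, n3, n2, n1, n8, n9, n4. The 7th vertex is n9.

n9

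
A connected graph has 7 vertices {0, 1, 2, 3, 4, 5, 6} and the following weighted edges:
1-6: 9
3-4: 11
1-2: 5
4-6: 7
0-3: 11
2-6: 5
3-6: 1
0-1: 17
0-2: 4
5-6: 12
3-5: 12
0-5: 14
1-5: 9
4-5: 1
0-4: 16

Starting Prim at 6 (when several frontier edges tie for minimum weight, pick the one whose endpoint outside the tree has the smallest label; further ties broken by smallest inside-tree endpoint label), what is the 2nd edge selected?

2-6

Prim, starting at 6.
Step 1: cheapest edge leaving the tree is 3-6 (1); add 3.
Step 2: cheapest edge leaving the tree is 2-6 (5); add 2.
Step 3: cheapest edge leaving the tree is 0-2 (4); add 0.
Step 4: cheapest edge leaving the tree is 1-2 (5); add 1.
Step 5: cheapest edge leaving the tree is 4-6 (7); add 4.
Step 6: cheapest edge leaving the tree is 4-5 (1); add 5.
The 2nd edge added is 2-6.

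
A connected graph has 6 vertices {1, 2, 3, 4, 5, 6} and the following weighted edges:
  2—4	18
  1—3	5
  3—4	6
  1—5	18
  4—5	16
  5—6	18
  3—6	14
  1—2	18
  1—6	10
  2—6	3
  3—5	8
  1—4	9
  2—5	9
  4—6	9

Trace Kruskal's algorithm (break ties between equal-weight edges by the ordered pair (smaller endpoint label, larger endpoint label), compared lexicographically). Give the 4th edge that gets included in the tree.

Sort edges by weight, then run Kruskal:
2—6 (3): add — endpoints in different components.
1—3 (5): add — endpoints in different components.
3—4 (6): add — endpoints in different components.
3—5 (8): add — endpoints in different components.
1—4 (9): skip — 1 and 4 already connected.
2—5 (9): add — endpoints in different components.
The 4th edge added is 3—5.

3-5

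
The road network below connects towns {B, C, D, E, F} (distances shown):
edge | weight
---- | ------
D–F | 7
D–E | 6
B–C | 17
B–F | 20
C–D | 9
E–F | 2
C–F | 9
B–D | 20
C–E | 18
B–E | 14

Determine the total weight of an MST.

Sort edges by weight, then run Kruskal:
E–F (2): add. Components now {B} {C} {D} {E,F}
D–E (6): add. Components now {B} {C} {D,E,F}
D–F (7): skip — D and F already connected.
C–D (9): add. Components now {B} {C,D,E,F}
C–F (9): skip — C and F already connected.
B–E (14): add. Components now {B,C,D,E,F}
MST edges: E–F, D–E, C–D, B–E; total weight 2+6+9+14 = 31.

31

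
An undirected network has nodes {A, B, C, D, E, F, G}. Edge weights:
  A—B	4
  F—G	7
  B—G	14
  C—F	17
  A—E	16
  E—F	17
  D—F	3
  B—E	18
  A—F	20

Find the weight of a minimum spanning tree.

61

Prim, starting at F.
Step 1: frontier [D—F 3, F—G 7, C—F 17, E—F 17, A—F 20] → take D—F (3); add D.
Step 2: frontier [F—G 7, C—F 17, E—F 17, A—F 20] → take F—G (7); add G.
Step 3: frontier [C—F 17, E—F 17, A—F 20, B—G 14] → take B—G (14); add B.
Step 4: frontier [A—B 4, B—E 18, C—F 17, E—F 17, A—F 20] → take A—B (4); add A.
Step 5: frontier [A—E 16, B—E 18, C—F 17, E—F 17] → take A—E (16); add E.
Step 6: frontier [C—F 17] → take C—F (17); add C.
MST edges: D—F, F—G, B—G, A—B, A—E, C—F; total weight 3+7+14+4+16+17 = 61.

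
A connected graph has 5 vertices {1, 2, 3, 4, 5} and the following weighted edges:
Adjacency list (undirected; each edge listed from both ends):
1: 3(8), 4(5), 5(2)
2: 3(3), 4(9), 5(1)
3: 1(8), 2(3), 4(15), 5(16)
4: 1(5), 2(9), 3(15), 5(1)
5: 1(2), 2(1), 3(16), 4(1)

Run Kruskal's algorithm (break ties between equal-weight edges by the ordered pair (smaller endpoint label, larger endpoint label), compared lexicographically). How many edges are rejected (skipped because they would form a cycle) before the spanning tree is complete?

0

Sort edges by weight, then run Kruskal:
2-5 (1): add. Components now {1} {2,5} {3} {4}
4-5 (1): add. Components now {1} {2,4,5} {3}
1-5 (2): add. Components now {1,2,4,5} {3}
2-3 (3): add. Components now {1,2,3,4,5}
Edges rejected before the tree was complete: 0.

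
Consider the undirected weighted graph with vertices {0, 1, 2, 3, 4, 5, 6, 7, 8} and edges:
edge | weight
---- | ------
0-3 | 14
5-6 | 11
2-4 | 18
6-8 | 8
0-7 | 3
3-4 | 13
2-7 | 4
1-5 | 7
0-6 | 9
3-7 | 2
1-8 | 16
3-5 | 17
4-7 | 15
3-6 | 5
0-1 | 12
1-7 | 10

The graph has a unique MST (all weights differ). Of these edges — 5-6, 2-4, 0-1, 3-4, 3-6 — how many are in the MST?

Sort edges by weight, then run Kruskal:
3-7 (2): add — endpoints in different components.
0-7 (3): add — endpoints in different components.
2-7 (4): add — endpoints in different components.
3-6 (5): add — endpoints in different components.
1-5 (7): add — endpoints in different components.
6-8 (8): add — endpoints in different components.
0-6 (9): skip — 0 and 6 already connected.
1-7 (10): add — endpoints in different components.
5-6 (11): skip — 5 and 6 already connected.
0-1 (12): skip — 0 and 1 already connected.
3-4 (13): add — endpoints in different components.
MST edge set: {3-7, 0-7, 2-7, 3-6, 1-5, 6-8, 1-7, 3-4}.
Of the listed edges, {3-4, 3-6} are in the MST → 2.

2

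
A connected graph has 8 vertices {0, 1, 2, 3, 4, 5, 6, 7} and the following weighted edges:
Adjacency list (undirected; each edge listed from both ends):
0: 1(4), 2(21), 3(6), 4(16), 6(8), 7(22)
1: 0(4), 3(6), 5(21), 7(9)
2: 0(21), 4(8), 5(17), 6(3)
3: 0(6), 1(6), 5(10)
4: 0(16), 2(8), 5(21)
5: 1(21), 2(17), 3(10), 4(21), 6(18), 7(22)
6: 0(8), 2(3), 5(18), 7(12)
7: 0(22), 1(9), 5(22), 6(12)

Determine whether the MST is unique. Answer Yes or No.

Kruskal: consider edges lightest-first.
2-6 (3): add — endpoints in different components.
0-1 (4): add — endpoints in different components.
0-3 (6): add — endpoints in different components.
1-3 (6): skip — 1 and 3 already connected.
0-6 (8): add — endpoints in different components.
2-4 (8): add — endpoints in different components.
1-7 (9): add — endpoints in different components.
3-5 (10): add — endpoints in different components.
Non-tree edge 1-3 has weight 6, equal to the heaviest edge on its tree cycle — swapping gives another MST of the same weight. Not unique.

No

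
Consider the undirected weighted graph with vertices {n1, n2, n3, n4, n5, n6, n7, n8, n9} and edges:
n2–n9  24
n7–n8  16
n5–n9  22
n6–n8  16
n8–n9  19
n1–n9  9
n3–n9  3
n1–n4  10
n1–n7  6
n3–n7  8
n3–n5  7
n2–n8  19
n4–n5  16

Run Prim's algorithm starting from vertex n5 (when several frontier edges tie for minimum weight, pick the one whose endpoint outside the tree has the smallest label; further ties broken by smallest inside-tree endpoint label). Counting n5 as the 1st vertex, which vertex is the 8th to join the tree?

Grow the tree from n5 using Prim:
Step 1: frontier [n3–n5 7, n4–n5 16, n5–n9 22] → take n3–n5 (7); add n3.
Step 2: frontier [n3–n9 3, n3–n7 8, n4–n5 16, n5–n9 22] → take n3–n9 (3); add n9.
Step 3: frontier [n3–n7 8, n4–n5 16, n1–n9 9, n8–n9 19, n2–n9 24] → take n3–n7 (8); add n7.
Step 4: frontier [n4–n5 16, n1–n7 6, n7–n8 16, n1–n9 9, n8–n9 19, n2–n9 24] → take n1–n7 (6); add n1.
Step 5: frontier [n1–n4 10, n4–n5 16, n7–n8 16, n8–n9 19, n2–n9 24] → take n1–n4 (10); add n4.
Step 6: frontier [n7–n8 16, n8–n9 19, n2–n9 24] → take n7–n8 (16); add n8.
Step 7: frontier [n6–n8 16, n2–n8 19, n2–n9 24] → take n6–n8 (16); add n6.
Step 8: frontier [n2–n8 19, n2–n9 24] → take n2–n8 (19); add n2.
Vertex order: n5, n3, n9, n7, n1, n4, n8, n6, n2. The 8th vertex is n6.

n6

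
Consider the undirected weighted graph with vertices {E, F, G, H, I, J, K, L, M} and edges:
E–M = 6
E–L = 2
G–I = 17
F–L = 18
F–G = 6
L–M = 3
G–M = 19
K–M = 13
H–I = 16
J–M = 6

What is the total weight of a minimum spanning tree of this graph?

81

Prim, starting at G.
Step 1: frontier [F–G 6, G–I 17, G–M 19] → take F–G (6); add F.
Step 2: frontier [F–L 18, G–I 17, G–M 19] → take G–I (17); add I.
Step 3: frontier [F–L 18, G–M 19, H–I 16] → take H–I (16); add H.
Step 4: frontier [F–L 18, G–M 19] → take F–L (18); add L.
Step 5: frontier [G–M 19, E–L 2, L–M 3] → take E–L (2); add E.
Step 6: frontier [E–M 6, G–M 19, L–M 3] → take L–M (3); add M.
Step 7: frontier [J–M 6, K–M 13] → take J–M (6); add J.
Step 8: frontier [K–M 13] → take K–M (13); add K.
MST edges: F–G, G–I, H–I, F–L, E–L, L–M, J–M, K–M; total weight 6+17+16+18+2+3+6+13 = 81.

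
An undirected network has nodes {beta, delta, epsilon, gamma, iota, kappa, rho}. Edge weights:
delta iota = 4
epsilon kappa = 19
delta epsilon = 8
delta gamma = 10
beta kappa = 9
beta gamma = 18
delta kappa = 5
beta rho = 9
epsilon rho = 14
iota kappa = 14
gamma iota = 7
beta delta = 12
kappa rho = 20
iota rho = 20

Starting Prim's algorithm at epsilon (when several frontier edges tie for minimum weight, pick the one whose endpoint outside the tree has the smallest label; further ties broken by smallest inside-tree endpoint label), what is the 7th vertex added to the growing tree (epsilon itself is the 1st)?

rho

Grow the tree from epsilon using Prim:
Step 1: cheapest edge leaving the tree is delta epsilon (8); add delta.
Step 2: cheapest edge leaving the tree is delta iota (4); add iota.
Step 3: cheapest edge leaving the tree is delta kappa (5); add kappa.
Step 4: cheapest edge leaving the tree is gamma iota (7); add gamma.
Step 5: cheapest edge leaving the tree is beta kappa (9); add beta.
Step 6: cheapest edge leaving the tree is beta rho (9); add rho.
Vertex order: epsilon, delta, iota, kappa, gamma, beta, rho. The 7th vertex is rho.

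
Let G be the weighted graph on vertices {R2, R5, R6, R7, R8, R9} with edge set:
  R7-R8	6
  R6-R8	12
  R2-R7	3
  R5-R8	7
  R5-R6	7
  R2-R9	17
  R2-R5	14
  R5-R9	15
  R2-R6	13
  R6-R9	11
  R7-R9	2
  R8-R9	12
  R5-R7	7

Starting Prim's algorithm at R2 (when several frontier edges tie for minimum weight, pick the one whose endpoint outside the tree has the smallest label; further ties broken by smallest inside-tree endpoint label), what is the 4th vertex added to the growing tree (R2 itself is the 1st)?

R8

Prim, starting at R2.
Step 1: frontier [R2-R7 3, R2-R6 13, R2-R5 14, R2-R9 17] → take R2-R7 (3); add R7.
Step 2: frontier [R2-R6 13, R2-R5 14, R2-R9 17, R7-R9 2, R7-R8 6, R5-R7 7] → take R7-R9 (2); add R9.
Step 3: frontier [R2-R6 13, R2-R5 14, R7-R8 6, R5-R7 7, R6-R9 11, R8-R9 12, R5-R9 15] → take R7-R8 (6); add R8.
Step 4: frontier [R2-R6 13, R2-R5 14, R5-R7 7, R5-R8 7, R6-R8 12, R6-R9 11, R5-R9 15] → take R5-R7 (7); add R5.
Step 5: frontier [R2-R6 13, R5-R6 7, R6-R8 12, R6-R9 11] → take R5-R6 (7); add R6.
Vertex order: R2, R7, R9, R8, R5, R6. The 4th vertex is R8.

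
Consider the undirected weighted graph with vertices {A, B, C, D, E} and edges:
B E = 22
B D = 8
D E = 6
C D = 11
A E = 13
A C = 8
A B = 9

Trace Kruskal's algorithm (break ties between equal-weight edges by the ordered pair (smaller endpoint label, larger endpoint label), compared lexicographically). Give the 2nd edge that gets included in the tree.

Sort edges by weight, then run Kruskal:
D E (6): add. Components now {A} {B} {C} {D,E}
A C (8): add. Components now {A,C} {B} {D,E}
B D (8): add. Components now {A,C} {B,D,E}
A B (9): add. Components now {A,B,C,D,E}
The 2nd edge added is A C.

A-C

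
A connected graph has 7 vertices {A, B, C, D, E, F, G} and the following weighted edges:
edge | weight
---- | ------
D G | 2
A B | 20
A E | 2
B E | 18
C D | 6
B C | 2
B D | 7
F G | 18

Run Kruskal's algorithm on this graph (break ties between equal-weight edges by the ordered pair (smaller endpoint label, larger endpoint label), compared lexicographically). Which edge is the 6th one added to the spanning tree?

F-G

Kruskal's algorithm — process edges by increasing weight (ties by edge label):
A E (2): add. Components now {A,E} {B} {C} {D} {F} {G}
B C (2): add. Components now {A,E} {B,C} {D} {F} {G}
D G (2): add. Components now {A,E} {B,C} {D,G} {F}
C D (6): add. Components now {A,E} {B,C,D,G} {F}
B D (7): skip — B and D already connected.
B E (18): add. Components now {A,B,C,D,E,G} {F}
F G (18): add. Components now {A,B,C,D,E,F,G}
The 6th edge added is F G.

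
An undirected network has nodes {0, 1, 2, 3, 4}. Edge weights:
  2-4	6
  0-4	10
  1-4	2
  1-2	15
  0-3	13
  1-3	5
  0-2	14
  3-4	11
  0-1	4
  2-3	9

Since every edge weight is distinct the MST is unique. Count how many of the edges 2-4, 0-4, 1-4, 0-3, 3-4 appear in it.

2

Kruskal: consider edges lightest-first.
1-4 (2): add — endpoints in different components.
0-1 (4): add — endpoints in different components.
1-3 (5): add — endpoints in different components.
2-4 (6): add — endpoints in different components.
MST edge set: {1-4, 0-1, 1-3, 2-4}.
Of the listed edges, {2-4, 1-4} are in the MST → 2.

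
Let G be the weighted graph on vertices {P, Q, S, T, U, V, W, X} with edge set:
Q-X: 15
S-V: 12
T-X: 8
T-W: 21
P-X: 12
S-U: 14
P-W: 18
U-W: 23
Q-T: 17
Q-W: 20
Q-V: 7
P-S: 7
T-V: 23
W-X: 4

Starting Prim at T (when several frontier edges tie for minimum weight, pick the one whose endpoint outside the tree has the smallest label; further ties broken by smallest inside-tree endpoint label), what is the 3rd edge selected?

Grow the tree from T using Prim:
Step 1: frontier [T-X 8, Q-T 17, T-W 21, T-V 23] → take T-X (8); add X.
Step 2: frontier [Q-T 17, T-W 21, T-V 23, W-X 4, P-X 12, Q-X 15] → take W-X (4); add W.
Step 3: frontier [Q-T 17, T-V 23, P-W 18, Q-W 20, U-W 23, P-X 12, Q-X 15] → take P-X (12); add P.
Step 4: frontier [P-S 7, Q-T 17, T-V 23, Q-W 20, U-W 23, Q-X 15] → take P-S (7); add S.
Step 5: frontier [S-V 12, S-U 14, Q-T 17, T-V 23, Q-W 20, U-W 23, Q-X 15] → take S-V (12); add V.
Step 6: frontier [S-U 14, Q-T 17, Q-V 7, Q-W 20, U-W 23, Q-X 15] → take Q-V (7); add Q.
Step 7: frontier [S-U 14, U-W 23] → take S-U (14); add U.
The 3rd edge added is P-X.

P-X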